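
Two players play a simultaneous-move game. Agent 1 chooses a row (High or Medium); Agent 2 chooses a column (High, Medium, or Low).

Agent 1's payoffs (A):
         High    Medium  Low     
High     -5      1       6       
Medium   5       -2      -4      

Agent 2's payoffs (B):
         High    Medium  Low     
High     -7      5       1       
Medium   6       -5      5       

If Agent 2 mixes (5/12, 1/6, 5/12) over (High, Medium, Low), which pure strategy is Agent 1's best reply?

High

Agent 1's best reply maximizes expected payoff against the mix.
High: (5/12)·(-5) + (1/6)·1 + (5/12)·6 = 7/12
Medium: (5/12)·5 + (1/6)·(-2) + (5/12)·(-4) = 1/12
Highest expected payoff is 7/12, from High.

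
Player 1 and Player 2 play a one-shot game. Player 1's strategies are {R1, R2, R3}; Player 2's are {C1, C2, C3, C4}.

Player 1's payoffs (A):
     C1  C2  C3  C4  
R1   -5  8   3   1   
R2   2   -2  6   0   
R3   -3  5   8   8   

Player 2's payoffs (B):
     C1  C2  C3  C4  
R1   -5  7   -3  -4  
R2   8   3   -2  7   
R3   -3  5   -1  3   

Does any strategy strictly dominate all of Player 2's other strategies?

No strictly dominant strategy

A strategy is strictly dominant if it gives Player 2 a strictly higher payoff than every other strategy, against every choice by the opponent.
C1 is not dominant: against R1, C2 gives 7 > -5.
C2 is not dominant: against R2, C1 gives 8 > 3.
C3 is not dominant: against R1, C2 gives 7 > -3.
C4 is not dominant: against R1, C2 gives 7 > -4.
No single strategy is best against every opponent action.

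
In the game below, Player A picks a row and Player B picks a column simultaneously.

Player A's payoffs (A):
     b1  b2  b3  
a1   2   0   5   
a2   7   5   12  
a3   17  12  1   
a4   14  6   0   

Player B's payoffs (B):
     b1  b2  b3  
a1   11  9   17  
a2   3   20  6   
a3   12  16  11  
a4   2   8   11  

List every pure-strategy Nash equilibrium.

(a3, b2)

A profile is a Nash equilibrium when each player is best-responding to the other.
Player A's best responses — vs b1: a3 (payoff 17); vs b2: a3 (payoff 12); vs b3: a2 (payoff 12).
Player B's best responses — vs a1: b3 (payoff 17); vs a2: b2 (payoff 20); vs a3: b2 (payoff 16); vs a4: b3 (payoff 11).
The only mutual best response is (a3, b2); neither player gains by switching there.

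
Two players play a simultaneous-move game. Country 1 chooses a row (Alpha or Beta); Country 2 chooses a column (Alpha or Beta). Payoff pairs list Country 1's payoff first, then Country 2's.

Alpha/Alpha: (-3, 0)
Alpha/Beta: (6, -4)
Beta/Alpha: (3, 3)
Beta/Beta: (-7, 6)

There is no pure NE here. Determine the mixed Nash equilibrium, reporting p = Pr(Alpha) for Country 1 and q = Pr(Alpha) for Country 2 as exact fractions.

p = 3/7, q = 13/19

Each player's mixing probability is pinned down by making the *other* player indifferent.
Country 2 indifferent between Alpha and Beta: p·0 + (1−p)·3 = p·(-4) + (1−p)·6 ⟹ 3 + (-3)p = 6 + (-10)p ⟹ p = 3/7.
Country 1 indifferent between Alpha and Beta: q·(-3) + (1−q)·6 = q·3 + (1−q)·(-7) ⟹ 6 + (-9)q = (-7) + 10q ⟹ q = 13/19.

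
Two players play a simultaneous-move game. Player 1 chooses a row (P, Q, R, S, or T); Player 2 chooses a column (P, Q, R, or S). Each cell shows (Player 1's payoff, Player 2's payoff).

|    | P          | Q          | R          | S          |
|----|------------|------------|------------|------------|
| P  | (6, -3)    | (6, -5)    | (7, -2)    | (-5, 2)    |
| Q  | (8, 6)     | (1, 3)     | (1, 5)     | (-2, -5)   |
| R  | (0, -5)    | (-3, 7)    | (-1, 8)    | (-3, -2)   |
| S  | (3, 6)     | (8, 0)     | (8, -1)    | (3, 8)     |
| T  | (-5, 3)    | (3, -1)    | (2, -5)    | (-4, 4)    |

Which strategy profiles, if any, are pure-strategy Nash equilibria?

A profile is a Nash equilibrium when each player is best-responding to the other.
Player 1's best responses — vs P: Q (payoff 8); vs Q: S (payoff 8); vs R: S (payoff 8); vs S: S (payoff 3).
Player 2's best responses — vs P: S (payoff 2); vs Q: P (payoff 6); vs R: R (payoff 8); vs S: S (payoff 8); vs T: S (payoff 4).
Mutual best responses occur at (Q, P) and (S, S); at each, neither player gains by switching.

(Q, P) and (S, S)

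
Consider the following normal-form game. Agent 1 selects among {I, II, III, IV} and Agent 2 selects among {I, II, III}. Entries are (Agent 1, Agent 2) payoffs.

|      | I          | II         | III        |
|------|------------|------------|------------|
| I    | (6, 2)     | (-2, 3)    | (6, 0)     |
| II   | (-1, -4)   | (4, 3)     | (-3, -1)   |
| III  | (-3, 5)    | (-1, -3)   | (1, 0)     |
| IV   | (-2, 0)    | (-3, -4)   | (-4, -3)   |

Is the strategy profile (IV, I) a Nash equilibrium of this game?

Holding Agent 2 at I: Agent 1 gets -2 from IV but could get 6 by switching to I. Agent 1 has a profitable deviation.

No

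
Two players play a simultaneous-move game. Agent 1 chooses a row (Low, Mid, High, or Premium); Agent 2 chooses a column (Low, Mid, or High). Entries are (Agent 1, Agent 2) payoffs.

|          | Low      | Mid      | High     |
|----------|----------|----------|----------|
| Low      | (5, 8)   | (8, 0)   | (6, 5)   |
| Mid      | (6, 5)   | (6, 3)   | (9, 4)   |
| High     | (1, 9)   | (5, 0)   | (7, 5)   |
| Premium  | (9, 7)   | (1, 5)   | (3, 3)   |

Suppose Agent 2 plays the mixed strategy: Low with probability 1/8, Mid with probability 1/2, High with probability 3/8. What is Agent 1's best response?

Agent 1's best reply maximizes expected payoff against the mix.
Low: (1/8)·5 + (1/2)·8 + (3/8)·6 = 55/8
Mid: (1/8)·6 + (1/2)·6 + (3/8)·9 = 57/8
High: (1/8)·1 + (1/2)·5 + (3/8)·7 = 21/4
Premium: (1/8)·9 + (1/2)·1 + (3/8)·3 = 11/4
Highest expected payoff is 57/8, from Mid.

Mid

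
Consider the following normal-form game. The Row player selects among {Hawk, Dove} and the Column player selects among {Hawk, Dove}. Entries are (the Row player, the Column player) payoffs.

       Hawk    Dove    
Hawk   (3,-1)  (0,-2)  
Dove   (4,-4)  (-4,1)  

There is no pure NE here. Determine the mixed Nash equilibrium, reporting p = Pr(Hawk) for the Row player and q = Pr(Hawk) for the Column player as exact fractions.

Each player's mixing probability is pinned down by making the *other* player indifferent.
The Column player indifferent between Hawk and Dove: p·(-1) + (1−p)·(-4) = p·(-2) + (1−p)·1 ⟹ (-4) + 3p = 1 + (-3)p ⟹ p = 5/6.
The Row player indifferent between Hawk and Dove: q·3 + (1−q)·0 = q·4 + (1−q)·(-4) ⟹ 0 + 3q = (-4) + 8q ⟹ q = 4/5.

p = 5/6, q = 4/5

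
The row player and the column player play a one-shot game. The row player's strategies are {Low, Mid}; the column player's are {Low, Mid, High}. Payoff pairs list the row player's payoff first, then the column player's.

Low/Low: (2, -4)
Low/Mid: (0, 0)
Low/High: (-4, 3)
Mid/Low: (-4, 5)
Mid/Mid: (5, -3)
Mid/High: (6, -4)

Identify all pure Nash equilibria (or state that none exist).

Check mutual best responses: a cell is a NE iff neither player can gain by unilaterally deviating.
The row player's best responses — vs Low: Low (payoff 2); vs Mid: Mid (payoff 5); vs High: Mid (payoff 6).
The column player's best responses — vs Low: High (payoff 3); vs Mid: Low (payoff 5).
No cell has both players best-responding. For instance, the row player's best reply to Mid is Mid, but against Mid the column player prefers Low over Mid.

There is no pure-strategy Nash equilibrium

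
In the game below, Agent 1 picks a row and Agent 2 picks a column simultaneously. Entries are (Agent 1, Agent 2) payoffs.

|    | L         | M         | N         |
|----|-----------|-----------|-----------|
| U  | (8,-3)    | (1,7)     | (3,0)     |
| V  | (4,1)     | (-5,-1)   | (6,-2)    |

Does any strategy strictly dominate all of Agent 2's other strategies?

Check whether one of Agent 2's strategies beats all alternatives regardless of what the opponent does.
L is not dominant: against U, M gives 7 > -3.
M is not dominant: against V, L gives 1 > -1.
N is not dominant: against U, M gives 7 > 0.
No single strategy is best against every opponent action.

No strictly dominant strategy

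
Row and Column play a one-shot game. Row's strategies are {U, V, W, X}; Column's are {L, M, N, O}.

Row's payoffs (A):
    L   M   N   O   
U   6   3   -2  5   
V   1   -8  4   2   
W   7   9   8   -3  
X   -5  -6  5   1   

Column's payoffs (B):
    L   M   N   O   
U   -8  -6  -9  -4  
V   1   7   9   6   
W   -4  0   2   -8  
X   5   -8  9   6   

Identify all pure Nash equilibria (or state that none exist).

(U, O) and (W, N)

Check mutual best responses: a cell is a NE iff neither player can gain by unilaterally deviating.
Row's best responses — vs L: W (payoff 7); vs M: W (payoff 9); vs N: W (payoff 8); vs O: U (payoff 5).
Column's best responses — vs U: O (payoff -4); vs V: N (payoff 9); vs W: N (payoff 2); vs X: N (payoff 9).
Mutual best responses occur at (U, O) and (W, N); at each, neither player gains by switching.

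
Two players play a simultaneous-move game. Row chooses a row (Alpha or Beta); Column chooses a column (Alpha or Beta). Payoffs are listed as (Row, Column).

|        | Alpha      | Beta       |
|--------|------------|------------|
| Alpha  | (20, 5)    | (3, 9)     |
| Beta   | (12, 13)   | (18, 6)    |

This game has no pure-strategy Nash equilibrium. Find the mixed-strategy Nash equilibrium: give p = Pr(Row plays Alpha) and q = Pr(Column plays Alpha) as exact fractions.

p = 7/11, q = 15/23

Each player's mixing probability is pinned down by making the *other* player indifferent.
Column indifferent between Alpha and Beta: p·5 + (1−p)·13 = p·9 + (1−p)·6 ⟹ 13 + (-8)p = 6 + 3p ⟹ p = 7/11.
Row indifferent between Alpha and Beta: q·20 + (1−q)·3 = q·12 + (1−q)·18 ⟹ 3 + 17q = 18 + (-6)q ⟹ q = 15/23.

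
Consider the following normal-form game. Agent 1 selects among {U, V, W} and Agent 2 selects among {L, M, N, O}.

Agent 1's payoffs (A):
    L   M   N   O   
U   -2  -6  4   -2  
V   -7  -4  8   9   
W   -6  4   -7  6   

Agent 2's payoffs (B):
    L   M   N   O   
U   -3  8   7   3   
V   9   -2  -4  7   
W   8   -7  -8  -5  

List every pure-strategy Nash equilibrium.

No pure-strategy Nash equilibrium

Check mutual best responses: a cell is a NE iff neither player can gain by unilaterally deviating.
Agent 1's best responses — vs L: U (payoff -2); vs M: W (payoff 4); vs N: V (payoff 8); vs O: V (payoff 9).
Agent 2's best responses — vs U: M (payoff 8); vs V: L (payoff 9); vs W: L (payoff 8).
No cell has both players best-responding. For instance, Agent 1's best reply to N is V, but against V Agent 2 prefers L over N.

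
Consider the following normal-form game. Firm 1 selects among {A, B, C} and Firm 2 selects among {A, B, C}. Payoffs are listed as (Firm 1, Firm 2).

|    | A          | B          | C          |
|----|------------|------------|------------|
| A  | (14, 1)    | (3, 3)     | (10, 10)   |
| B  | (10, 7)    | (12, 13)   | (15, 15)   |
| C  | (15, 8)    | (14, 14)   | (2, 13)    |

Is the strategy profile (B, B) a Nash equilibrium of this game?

Holding Firm 2 at B: Firm 1 gets 12 from B but could get 14 by switching to C. Firm 1 has a profitable deviation.

No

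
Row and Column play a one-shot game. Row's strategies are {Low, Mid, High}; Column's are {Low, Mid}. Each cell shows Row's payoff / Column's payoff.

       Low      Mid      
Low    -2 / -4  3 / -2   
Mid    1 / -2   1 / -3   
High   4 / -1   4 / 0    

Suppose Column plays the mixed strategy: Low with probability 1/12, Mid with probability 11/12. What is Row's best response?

High

Compute Row's expected payoff from each pure strategy against the given mix.
Low: (1/12)·(-2) + (11/12)·3 = 31/12
Mid: (1/12)·1 + (11/12)·1 = 1
High: (1/12)·4 + (11/12)·4 = 4
Highest expected payoff is 4, from High.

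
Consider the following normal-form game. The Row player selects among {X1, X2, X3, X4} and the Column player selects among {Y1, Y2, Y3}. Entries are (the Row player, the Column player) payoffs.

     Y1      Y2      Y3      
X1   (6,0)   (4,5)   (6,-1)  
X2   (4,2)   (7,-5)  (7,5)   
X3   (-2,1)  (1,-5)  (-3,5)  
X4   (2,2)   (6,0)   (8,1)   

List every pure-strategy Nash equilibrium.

Find each player's best response to every opponent strategy; NE are the intersections.
The Row player's best responses — vs Y1: X1 (payoff 6); vs Y2: X2 (payoff 7); vs Y3: X4 (payoff 8).
The Column player's best responses — vs X1: Y2 (payoff 5); vs X2: Y3 (payoff 5); vs X3: Y3 (payoff 5); vs X4: Y1 (payoff 2).
No cell has both players best-responding. For instance, the Row player's best reply to Y2 is X2, but against X2 the Column player prefers Y3 over Y2.

There is no pure-strategy Nash equilibrium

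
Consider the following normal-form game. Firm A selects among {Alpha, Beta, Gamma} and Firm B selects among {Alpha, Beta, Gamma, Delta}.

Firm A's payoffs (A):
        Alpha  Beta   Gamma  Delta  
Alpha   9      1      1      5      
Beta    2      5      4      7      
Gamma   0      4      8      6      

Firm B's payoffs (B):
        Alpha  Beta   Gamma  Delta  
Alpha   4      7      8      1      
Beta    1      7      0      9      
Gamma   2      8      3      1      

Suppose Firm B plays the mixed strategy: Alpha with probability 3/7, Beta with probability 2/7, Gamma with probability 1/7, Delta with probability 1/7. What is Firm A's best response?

Alpha

Compute Firm A's expected payoff from each pure strategy against the given mix.
Alpha: (3/7)·9 + (2/7)·1 + (1/7)·1 + (1/7)·5 = 5
Beta: (3/7)·2 + (2/7)·5 + (1/7)·4 + (1/7)·7 = 27/7
Gamma: (3/7)·0 + (2/7)·4 + (1/7)·8 + (1/7)·6 = 22/7
Highest expected payoff is 5, from Alpha.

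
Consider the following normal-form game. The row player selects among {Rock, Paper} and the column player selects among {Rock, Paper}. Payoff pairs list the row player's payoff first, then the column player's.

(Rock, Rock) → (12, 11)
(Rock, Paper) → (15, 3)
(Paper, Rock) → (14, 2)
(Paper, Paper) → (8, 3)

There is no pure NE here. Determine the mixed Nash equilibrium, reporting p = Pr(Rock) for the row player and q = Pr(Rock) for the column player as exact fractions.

Each player's mixing probability is pinned down by making the *other* player indifferent.
The column player indifferent between Rock and Paper: p·11 + (1−p)·2 = p·3 + (1−p)·3 ⟹ 2 + 9p = 3 + 0p ⟹ p = 1/9.
The row player indifferent between Rock and Paper: q·12 + (1−q)·15 = q·14 + (1−q)·8 ⟹ 15 + (-3)q = 8 + 6q ⟹ q = 7/9.

p = 1/9, q = 7/9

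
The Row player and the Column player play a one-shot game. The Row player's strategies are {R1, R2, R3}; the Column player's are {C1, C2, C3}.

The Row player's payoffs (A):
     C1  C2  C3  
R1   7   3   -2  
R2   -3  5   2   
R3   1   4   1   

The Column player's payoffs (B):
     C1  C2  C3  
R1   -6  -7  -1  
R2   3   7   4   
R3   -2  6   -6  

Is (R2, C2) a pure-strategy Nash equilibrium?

Yes

Holding the Column player at C2: the Row player gets 5 from R2, versus 3 from R1, 4 from R3. No profitable deviation for the Row player.
Holding the Row player at R2: the Column player gets 7 from C2, versus 3 from C1, 4 from C3. No profitable deviation for the Column player either.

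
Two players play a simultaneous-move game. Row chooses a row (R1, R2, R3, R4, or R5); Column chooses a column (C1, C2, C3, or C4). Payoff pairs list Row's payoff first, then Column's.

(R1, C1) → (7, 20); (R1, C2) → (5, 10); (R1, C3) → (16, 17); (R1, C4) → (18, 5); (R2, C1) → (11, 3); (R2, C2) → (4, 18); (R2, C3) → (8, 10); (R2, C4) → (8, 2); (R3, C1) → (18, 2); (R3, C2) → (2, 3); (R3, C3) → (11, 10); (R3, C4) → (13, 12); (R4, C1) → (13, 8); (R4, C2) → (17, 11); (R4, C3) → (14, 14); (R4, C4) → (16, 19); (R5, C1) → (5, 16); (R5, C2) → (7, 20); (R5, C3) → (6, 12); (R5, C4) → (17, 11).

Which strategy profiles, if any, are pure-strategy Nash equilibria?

There is no pure-strategy Nash equilibrium

Check mutual best responses: a cell is a NE iff neither player can gain by unilaterally deviating.
Row's best responses — vs C1: R3 (payoff 18); vs C2: R4 (payoff 17); vs C3: R1 (payoff 16); vs C4: R1 (payoff 18).
Column's best responses — vs R1: C1 (payoff 20); vs R2: C2 (payoff 18); vs R3: C4 (payoff 12); vs R4: C4 (payoff 19); vs R5: C2 (payoff 20).
No cell has both players best-responding. For instance, Row's best reply to C3 is R1, but against R1 Column prefers C1 over C3.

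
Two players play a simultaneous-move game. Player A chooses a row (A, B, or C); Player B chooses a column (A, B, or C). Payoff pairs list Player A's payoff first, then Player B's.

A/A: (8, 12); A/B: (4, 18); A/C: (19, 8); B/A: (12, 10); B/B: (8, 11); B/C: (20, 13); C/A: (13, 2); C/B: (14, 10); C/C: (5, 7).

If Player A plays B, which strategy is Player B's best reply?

With Player A fixed at B, Player B's payoffs are: A → 10, B → 11, C → 13.
The maximum is 13, achieved by C.

C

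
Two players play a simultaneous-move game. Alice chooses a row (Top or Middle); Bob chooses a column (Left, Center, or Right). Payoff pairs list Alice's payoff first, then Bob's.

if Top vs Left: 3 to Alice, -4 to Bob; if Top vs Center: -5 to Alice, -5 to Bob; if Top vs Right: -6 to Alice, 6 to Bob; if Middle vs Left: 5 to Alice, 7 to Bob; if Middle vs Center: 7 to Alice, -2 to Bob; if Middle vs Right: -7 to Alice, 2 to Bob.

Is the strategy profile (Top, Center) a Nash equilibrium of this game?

No

Holding Bob at Center: Alice gets -5 from Top but could get 7 by switching to Middle. Alice has a profitable deviation.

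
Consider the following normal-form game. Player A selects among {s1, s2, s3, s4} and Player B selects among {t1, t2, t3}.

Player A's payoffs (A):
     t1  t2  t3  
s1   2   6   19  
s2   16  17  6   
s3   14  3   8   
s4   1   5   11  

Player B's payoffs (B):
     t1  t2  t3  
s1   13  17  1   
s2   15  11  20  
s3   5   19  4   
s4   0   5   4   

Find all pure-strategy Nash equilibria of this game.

No pure-strategy Nash equilibrium

A profile is a Nash equilibrium when each player is best-responding to the other.
Player A's best responses — vs t1: s2 (payoff 16); vs t2: s2 (payoff 17); vs t3: s1 (payoff 19).
Player B's best responses — vs s1: t2 (payoff 17); vs s2: t3 (payoff 20); vs s3: t2 (payoff 19); vs s4: t2 (payoff 5).
No cell has both players best-responding. For instance, Player A's best reply to t1 is s2, but against s2 Player B prefers t3 over t1.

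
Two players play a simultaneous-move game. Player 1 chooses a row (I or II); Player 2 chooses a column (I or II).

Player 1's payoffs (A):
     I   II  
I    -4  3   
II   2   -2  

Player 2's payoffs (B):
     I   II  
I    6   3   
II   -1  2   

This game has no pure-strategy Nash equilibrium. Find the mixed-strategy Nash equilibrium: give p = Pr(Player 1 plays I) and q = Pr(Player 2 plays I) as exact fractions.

Each player's mixing probability is pinned down by making the *other* player indifferent.
Player 2 indifferent between I and II: p·6 + (1−p)·(-1) = p·3 + (1−p)·2 ⟹ (-1) + 7p = 2 + 1p ⟹ p = 1/2.
Player 1 indifferent between I and II: q·(-4) + (1−q)·3 = q·2 + (1−q)·(-2) ⟹ 3 + (-7)q = (-2) + 4q ⟹ q = 5/11.

p = 1/2, q = 5/11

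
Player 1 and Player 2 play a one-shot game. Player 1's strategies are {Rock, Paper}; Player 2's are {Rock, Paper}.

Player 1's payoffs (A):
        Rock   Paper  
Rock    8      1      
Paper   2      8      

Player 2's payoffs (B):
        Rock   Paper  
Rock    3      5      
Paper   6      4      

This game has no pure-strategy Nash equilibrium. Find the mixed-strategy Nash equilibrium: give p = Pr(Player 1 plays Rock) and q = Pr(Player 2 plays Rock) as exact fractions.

p = 1/2, q = 7/13

Each player's mixing probability is pinned down by making the *other* player indifferent.
Player 2 indifferent between Rock and Paper: p·3 + (1−p)·6 = p·5 + (1−p)·4 ⟹ 6 + (-3)p = 4 + 1p ⟹ p = 1/2.
Player 1 indifferent between Rock and Paper: q·8 + (1−q)·1 = q·2 + (1−q)·8 ⟹ 1 + 7q = 8 + (-6)q ⟹ q = 7/13.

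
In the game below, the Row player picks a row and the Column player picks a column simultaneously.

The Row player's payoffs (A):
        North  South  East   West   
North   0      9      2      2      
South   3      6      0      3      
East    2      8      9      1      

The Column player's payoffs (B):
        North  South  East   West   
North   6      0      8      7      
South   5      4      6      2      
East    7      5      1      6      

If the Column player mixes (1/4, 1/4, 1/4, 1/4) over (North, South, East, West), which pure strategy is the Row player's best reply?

The Row player's best reply maximizes expected payoff against the mix.
North: (1/4)·0 + (1/4)·9 + (1/4)·2 + (1/4)·2 = 13/4
South: (1/4)·3 + (1/4)·6 + (1/4)·0 + (1/4)·3 = 3
East: (1/4)·2 + (1/4)·8 + (1/4)·9 + (1/4)·1 = 5
Highest expected payoff is 5, from East.

East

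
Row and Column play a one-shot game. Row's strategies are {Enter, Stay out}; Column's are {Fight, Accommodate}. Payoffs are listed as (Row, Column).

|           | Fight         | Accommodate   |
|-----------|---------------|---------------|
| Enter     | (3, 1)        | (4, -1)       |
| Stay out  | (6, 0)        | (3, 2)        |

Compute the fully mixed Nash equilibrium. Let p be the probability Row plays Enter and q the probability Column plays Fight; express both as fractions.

p = 1/2, q = 1/4

In a mixed NE each player is indifferent between their pure strategies, so the opponent's mix sets the indifference.
Column indifferent between Fight and Accommodate: p·1 + (1−p)·0 = p·(-1) + (1−p)·2 ⟹ 0 + 1p = 2 + (-3)p ⟹ p = 1/2.
Row indifferent between Enter and Stay out: q·3 + (1−q)·4 = q·6 + (1−q)·3 ⟹ 4 + (-1)q = 3 + 3q ⟹ q = 1/4.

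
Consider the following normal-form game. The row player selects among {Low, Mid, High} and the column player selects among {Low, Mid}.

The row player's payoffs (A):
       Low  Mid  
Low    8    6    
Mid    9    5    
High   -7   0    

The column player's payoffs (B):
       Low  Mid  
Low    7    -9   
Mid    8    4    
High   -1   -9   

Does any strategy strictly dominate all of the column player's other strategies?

Check whether one of the column player's strategies beats all alternatives regardless of what the opponent does.
Low strictly dominates: vs Low: 7 > -9; vs Mid: 8 > 4; vs High: -1 > -9.

Low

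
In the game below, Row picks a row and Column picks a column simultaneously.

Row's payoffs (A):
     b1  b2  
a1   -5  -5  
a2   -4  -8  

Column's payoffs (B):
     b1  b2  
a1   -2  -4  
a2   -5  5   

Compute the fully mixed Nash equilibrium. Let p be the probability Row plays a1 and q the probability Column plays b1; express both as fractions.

p = 5/6, q = 3/4

In a mixed NE each player is indifferent between their pure strategies, so the opponent's mix sets the indifference.
Column indifferent between b1 and b2: p·(-2) + (1−p)·(-5) = p·(-4) + (1−p)·5 ⟹ (-5) + 3p = 5 + (-9)p ⟹ p = 5/6.
Row indifferent between a1 and a2: q·(-5) + (1−q)·(-5) = q·(-4) + (1−q)·(-8) ⟹ (-5) + 0q = (-8) + 4q ⟹ q = 3/4.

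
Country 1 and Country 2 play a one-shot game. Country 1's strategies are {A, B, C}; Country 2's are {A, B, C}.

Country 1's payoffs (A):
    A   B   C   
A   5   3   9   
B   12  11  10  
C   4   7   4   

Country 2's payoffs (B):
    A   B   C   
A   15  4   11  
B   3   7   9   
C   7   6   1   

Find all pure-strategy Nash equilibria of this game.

Check mutual best responses: a cell is a NE iff neither player can gain by unilaterally deviating.
Country 1's best responses — vs A: B (payoff 12); vs B: B (payoff 11); vs C: B (payoff 10).
Country 2's best responses — vs A: A (payoff 15); vs B: C (payoff 9); vs C: A (payoff 7).
The only mutual best response is (B, C); neither player gains by switching there.

(B, C)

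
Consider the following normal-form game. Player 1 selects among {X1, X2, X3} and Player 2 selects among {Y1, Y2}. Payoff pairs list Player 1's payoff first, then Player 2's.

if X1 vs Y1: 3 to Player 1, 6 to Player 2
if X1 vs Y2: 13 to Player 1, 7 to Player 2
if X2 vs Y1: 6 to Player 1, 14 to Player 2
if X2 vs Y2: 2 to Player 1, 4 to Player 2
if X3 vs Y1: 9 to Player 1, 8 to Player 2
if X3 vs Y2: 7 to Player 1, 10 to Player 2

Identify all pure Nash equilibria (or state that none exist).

Check mutual best responses: a cell is a NE iff neither player can gain by unilaterally deviating.
Player 1's best responses — vs Y1: X3 (payoff 9); vs Y2: X1 (payoff 13).
Player 2's best responses — vs X1: Y2 (payoff 7); vs X2: Y1 (payoff 14); vs X3: Y2 (payoff 10).
The only mutual best response is (X1, Y2); neither player gains by switching there.

(X1, Y2)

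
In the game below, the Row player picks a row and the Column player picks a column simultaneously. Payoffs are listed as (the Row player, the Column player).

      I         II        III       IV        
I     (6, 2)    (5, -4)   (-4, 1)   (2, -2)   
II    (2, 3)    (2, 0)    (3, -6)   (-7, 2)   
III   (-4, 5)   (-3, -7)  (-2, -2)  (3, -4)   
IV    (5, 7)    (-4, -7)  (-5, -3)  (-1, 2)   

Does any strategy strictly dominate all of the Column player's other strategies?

I

Check whether one of the Column player's strategies beats all alternatives regardless of what the opponent does.
I strictly dominates: vs I: 2 > each of {-4, 1, -2}; vs II: 3 > each of {0, -6, 2}; vs III: 5 > each of {-7, -2, -4}; vs IV: 7 > each of {-7, -3, 2}.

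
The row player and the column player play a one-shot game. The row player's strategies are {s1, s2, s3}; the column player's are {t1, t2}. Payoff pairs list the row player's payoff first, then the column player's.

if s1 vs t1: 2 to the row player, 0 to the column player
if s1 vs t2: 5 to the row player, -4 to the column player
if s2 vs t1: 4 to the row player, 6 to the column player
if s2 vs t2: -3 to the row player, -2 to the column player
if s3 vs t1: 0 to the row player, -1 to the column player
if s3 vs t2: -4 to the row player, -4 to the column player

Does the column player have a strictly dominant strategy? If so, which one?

t1

A strategy is strictly dominant if it gives the column player a strictly higher payoff than every other strategy, against every choice by the opponent.
t1 strictly dominates: vs s1: 0 > -4; vs s2: 6 > -2; vs s3: -1 > -4.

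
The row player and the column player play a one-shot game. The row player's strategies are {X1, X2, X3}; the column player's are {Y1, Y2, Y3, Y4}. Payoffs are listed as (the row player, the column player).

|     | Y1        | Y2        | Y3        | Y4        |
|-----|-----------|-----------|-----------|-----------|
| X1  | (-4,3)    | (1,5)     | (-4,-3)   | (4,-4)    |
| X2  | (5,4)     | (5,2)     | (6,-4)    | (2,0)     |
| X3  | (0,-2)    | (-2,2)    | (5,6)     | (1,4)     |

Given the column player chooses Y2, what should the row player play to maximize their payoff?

X2

With the column player fixed at Y2, the row player's payoffs are: X1 → 1, X2 → 5, X3 → -2.
The maximum is 5, achieved by X2.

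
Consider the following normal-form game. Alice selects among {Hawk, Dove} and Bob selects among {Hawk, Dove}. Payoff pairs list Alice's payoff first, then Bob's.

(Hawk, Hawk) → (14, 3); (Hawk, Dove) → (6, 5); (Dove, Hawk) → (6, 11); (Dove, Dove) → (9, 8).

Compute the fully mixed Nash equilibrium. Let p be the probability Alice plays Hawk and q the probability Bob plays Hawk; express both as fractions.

p = 3/5, q = 3/11

In a mixed NE each player is indifferent between their pure strategies, so the opponent's mix sets the indifference.
Bob indifferent between Hawk and Dove: p·3 + (1−p)·11 = p·5 + (1−p)·8 ⟹ 11 + (-8)p = 8 + (-3)p ⟹ p = 3/5.
Alice indifferent between Hawk and Dove: q·14 + (1−q)·6 = q·6 + (1−q)·9 ⟹ 6 + 8q = 9 + (-3)q ⟹ q = 3/11.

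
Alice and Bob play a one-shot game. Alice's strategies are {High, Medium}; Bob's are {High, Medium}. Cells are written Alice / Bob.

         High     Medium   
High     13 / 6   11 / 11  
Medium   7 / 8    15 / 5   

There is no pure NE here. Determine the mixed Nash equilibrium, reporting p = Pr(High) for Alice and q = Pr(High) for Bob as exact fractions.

p = 3/8, q = 2/5

In a mixed NE each player is indifferent between their pure strategies, so the opponent's mix sets the indifference.
Bob indifferent between High and Medium: p·6 + (1−p)·8 = p·11 + (1−p)·5 ⟹ 8 + (-2)p = 5 + 6p ⟹ p = 3/8.
Alice indifferent between High and Medium: q·13 + (1−q)·11 = q·7 + (1−q)·15 ⟹ 11 + 2q = 15 + (-8)q ⟹ q = 2/5.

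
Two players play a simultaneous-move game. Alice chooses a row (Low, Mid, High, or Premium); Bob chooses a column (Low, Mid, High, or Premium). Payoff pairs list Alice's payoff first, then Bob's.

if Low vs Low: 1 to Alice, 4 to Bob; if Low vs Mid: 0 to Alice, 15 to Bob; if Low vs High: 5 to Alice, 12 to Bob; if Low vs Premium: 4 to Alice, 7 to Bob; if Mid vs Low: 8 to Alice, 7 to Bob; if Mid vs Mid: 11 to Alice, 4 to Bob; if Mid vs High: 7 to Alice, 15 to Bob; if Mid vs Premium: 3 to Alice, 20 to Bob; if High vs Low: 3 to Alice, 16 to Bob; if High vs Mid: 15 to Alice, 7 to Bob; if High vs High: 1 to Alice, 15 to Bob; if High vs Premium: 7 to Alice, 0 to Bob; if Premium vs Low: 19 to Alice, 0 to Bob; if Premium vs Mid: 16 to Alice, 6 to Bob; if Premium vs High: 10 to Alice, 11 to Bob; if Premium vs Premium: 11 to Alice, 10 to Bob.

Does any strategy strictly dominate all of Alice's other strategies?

A strategy is strictly dominant if it gives Alice a strictly higher payoff than every other strategy, against every choice by the opponent.
Premium strictly dominates: vs Low: 19 > each of {1, 8, 3}; vs Mid: 16 > each of {0, 11, 15}; vs High: 10 > each of {5, 7, 1}; vs Premium: 11 > each of {4, 3, 7}.

Premium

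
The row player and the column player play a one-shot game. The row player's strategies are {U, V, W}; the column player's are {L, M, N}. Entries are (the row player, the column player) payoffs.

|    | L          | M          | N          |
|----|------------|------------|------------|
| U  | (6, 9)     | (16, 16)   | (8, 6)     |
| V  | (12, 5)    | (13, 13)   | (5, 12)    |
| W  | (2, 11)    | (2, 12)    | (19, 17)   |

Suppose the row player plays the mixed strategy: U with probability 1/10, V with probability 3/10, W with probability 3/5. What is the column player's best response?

N

Compute the column player's expected payoff from each pure strategy against the given mix.
L: (1/10)·9 + (3/10)·5 + (3/5)·11 = 9
M: (1/10)·16 + (3/10)·13 + (3/5)·12 = 127/10
N: (1/10)·6 + (3/10)·12 + (3/5)·17 = 72/5
Highest expected payoff is 72/5, from N.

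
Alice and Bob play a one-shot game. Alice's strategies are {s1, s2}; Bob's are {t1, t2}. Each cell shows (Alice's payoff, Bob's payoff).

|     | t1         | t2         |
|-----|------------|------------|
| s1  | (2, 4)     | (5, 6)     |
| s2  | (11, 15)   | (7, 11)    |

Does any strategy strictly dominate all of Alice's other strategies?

s2

A strategy is strictly dominant if it gives Alice a strictly higher payoff than every other strategy, against every choice by the opponent.
s2 strictly dominates: vs t1: 11 > 2; vs t2: 7 > 5.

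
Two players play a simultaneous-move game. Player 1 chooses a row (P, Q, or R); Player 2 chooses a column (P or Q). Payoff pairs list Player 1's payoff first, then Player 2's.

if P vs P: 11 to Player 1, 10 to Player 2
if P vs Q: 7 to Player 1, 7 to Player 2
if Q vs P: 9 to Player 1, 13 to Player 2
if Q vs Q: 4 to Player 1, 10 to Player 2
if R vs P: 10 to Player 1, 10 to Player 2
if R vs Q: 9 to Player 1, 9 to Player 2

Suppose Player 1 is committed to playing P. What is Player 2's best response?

P

With Player 1 fixed at P, Player 2's payoffs are: P → 10, Q → 7.
The maximum is 10, achieved by P.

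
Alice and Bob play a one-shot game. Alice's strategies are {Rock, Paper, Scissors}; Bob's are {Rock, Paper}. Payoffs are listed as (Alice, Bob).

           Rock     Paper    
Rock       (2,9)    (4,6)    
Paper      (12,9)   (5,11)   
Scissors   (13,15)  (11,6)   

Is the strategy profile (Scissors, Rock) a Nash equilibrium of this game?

Yes

Holding Bob at Rock: Alice gets 13 from Scissors, versus 2 from Rock, 12 from Paper. No profitable deviation for Alice.
Holding Alice at Scissors: Bob gets 15 from Rock, versus 6 from Paper. No profitable deviation for Bob either.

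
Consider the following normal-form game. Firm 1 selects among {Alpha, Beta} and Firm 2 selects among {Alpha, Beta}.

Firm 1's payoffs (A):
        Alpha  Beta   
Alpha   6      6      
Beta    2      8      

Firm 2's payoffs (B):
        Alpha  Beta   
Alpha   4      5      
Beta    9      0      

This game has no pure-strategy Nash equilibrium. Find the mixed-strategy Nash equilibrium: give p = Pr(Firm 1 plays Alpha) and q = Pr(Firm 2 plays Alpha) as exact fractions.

In a mixed NE each player is indifferent between their pure strategies, so the opponent's mix sets the indifference.
Firm 2 indifferent between Alpha and Beta: p·4 + (1−p)·9 = p·5 + (1−p)·0 ⟹ 9 + (-5)p = 0 + 5p ⟹ p = 9/10.
Firm 1 indifferent between Alpha and Beta: q·6 + (1−q)·6 = q·2 + (1−q)·8 ⟹ 6 + 0q = 8 + (-6)q ⟹ q = 1/3.

p = 9/10, q = 1/3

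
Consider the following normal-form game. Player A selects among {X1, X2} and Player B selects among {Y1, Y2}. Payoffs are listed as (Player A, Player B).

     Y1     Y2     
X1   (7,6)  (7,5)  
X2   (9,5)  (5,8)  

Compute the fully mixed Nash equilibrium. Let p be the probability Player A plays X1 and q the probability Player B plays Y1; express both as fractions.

In a mixed NE each player is indifferent between their pure strategies, so the opponent's mix sets the indifference.
Player B indifferent between Y1 and Y2: p·6 + (1−p)·5 = p·5 + (1−p)·8 ⟹ 5 + 1p = 8 + (-3)p ⟹ p = 3/4.
Player A indifferent between X1 and X2: q·7 + (1−q)·7 = q·9 + (1−q)·5 ⟹ 7 + 0q = 5 + 4q ⟹ q = 1/2.

p = 3/4, q = 1/2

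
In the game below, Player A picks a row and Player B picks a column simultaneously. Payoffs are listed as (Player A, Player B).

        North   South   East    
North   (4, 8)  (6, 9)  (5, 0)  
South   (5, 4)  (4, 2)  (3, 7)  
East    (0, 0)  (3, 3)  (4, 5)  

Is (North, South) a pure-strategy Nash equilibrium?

Yes

Holding Player B at South: Player A gets 6 from North, versus 4 from South, 3 from East. No profitable deviation for Player A.
Holding Player A at North: Player B gets 9 from South, versus 8 from North, 0 from East. No profitable deviation for Player B either.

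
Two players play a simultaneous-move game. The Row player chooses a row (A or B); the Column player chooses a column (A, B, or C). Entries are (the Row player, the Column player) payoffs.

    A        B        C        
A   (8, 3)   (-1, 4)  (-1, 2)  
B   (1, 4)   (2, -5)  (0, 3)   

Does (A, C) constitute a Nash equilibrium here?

No

Holding the Column player at C: the Row player gets -1 from A but could get 0 by switching to B. The Row player has a profitable deviation.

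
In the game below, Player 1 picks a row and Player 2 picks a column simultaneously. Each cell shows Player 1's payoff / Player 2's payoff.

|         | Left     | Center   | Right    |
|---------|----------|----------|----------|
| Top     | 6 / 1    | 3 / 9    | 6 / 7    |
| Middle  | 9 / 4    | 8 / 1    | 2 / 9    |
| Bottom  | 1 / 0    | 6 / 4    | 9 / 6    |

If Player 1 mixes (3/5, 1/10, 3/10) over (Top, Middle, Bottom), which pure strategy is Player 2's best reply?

Player 2's best reply maximizes expected payoff against the mix.
Left: (3/5)·1 + (1/10)·4 + (3/10)·0 = 1
Center: (3/5)·9 + (1/10)·1 + (3/10)·4 = 67/10
Right: (3/5)·7 + (1/10)·9 + (3/10)·6 = 69/10
Highest expected payoff is 69/10, from Right.

Right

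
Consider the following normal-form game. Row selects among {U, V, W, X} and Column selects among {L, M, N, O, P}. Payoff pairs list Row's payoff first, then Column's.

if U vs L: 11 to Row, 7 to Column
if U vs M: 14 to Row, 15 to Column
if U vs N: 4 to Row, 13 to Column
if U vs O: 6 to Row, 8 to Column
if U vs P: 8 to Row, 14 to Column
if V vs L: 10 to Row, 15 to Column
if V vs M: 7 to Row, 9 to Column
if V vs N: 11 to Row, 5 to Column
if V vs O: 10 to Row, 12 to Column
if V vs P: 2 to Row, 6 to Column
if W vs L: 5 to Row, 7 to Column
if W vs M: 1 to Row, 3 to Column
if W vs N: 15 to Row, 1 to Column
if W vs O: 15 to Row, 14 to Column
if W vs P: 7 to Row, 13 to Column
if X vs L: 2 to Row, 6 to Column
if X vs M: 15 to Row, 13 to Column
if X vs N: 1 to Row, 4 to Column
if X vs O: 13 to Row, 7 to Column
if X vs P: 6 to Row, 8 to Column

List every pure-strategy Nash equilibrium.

Find each player's best response to every opponent strategy; NE are the intersections.
Row's best responses — vs L: U (payoff 11); vs M: X (payoff 15); vs N: W (payoff 15); vs O: W (payoff 15); vs P: U (payoff 8).
Column's best responses — vs U: M (payoff 15); vs V: L (payoff 15); vs W: O (payoff 14); vs X: M (payoff 13).
Mutual best responses occur at (W, O) and (X, M); at each, neither player gains by switching.

(W, O) and (X, M)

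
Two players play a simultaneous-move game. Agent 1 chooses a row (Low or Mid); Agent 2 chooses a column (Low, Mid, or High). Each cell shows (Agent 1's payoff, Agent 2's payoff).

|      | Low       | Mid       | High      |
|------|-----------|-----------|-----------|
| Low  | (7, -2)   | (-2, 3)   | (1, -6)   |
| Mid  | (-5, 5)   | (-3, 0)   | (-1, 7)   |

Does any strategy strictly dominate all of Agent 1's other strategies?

A strategy is strictly dominant if it gives Agent 1 a strictly higher payoff than every other strategy, against every choice by the opponent.
Low strictly dominates: vs Low: 7 > -5; vs Mid: -2 > -3; vs High: 1 > -1.

Low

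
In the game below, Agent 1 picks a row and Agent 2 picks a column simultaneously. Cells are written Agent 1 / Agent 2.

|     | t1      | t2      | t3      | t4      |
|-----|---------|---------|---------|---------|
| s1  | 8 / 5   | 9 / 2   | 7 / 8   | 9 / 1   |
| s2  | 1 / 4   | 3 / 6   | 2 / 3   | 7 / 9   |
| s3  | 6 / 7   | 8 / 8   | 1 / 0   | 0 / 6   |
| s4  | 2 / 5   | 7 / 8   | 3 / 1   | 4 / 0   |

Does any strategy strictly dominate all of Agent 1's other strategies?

Check whether one of Agent 1's strategies beats all alternatives regardless of what the opponent does.
s1 strictly dominates: vs t1: 8 > each of {1, 6, 2}; vs t2: 9 > each of {3, 8, 7}; vs t3: 7 > each of {2, 1, 3}; vs t4: 9 > each of {7, 0, 4}.

s1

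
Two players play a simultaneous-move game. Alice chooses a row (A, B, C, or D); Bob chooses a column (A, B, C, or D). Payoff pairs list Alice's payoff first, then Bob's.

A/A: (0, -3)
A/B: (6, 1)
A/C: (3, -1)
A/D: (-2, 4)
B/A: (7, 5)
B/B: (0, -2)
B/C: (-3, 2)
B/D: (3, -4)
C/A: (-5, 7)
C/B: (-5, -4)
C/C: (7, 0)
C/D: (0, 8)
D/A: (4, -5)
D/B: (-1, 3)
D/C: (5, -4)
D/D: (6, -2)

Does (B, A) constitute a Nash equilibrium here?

Yes

Holding Bob at A: Alice gets 7 from B, versus 0 from A, -5 from C, 4 from D. No profitable deviation for Alice.
Holding Alice at B: Bob gets 5 from A, versus -2 from B, 2 from C, -4 from D. No profitable deviation for Bob either.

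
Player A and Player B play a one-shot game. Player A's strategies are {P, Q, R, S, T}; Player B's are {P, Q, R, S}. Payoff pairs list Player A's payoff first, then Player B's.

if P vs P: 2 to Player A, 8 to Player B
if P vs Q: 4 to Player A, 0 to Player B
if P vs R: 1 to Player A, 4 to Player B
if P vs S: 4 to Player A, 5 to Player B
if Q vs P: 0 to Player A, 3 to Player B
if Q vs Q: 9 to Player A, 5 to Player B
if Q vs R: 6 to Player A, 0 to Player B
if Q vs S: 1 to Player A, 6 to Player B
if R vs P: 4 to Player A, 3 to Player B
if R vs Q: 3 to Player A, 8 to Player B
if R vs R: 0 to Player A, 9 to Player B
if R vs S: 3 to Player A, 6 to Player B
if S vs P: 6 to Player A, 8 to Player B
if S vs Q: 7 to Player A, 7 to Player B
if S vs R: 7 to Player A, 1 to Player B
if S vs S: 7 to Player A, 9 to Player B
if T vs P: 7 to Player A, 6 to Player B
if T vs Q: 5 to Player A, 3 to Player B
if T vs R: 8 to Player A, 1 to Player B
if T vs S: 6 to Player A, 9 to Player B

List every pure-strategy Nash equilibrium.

A profile is a Nash equilibrium when each player is best-responding to the other.
Player A's best responses — vs P: T (payoff 7); vs Q: Q (payoff 9); vs R: T (payoff 8); vs S: S (payoff 7).
Player B's best responses — vs P: P (payoff 8); vs Q: S (payoff 6); vs R: R (payoff 9); vs S: S (payoff 9); vs T: S (payoff 9).
The only mutual best response is (S, S); neither player gains by switching there.

(S, S)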